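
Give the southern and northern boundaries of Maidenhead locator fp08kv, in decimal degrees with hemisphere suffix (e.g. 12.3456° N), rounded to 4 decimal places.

Field F=5, P=15: +5·20° lon, +15·10° lat → SW at lon -80°, lat 60°.
Square 0, 8: +0·2° lon, +8·1° lat → SW at lon -80°, lat 68°.
Subsquare k=10, v=21: +10·0.0833333° lon, +21·0.0416667° lat → SW at lon -79.1667°, lat 68.875°.
Cell spans 0.0833333° lon × 0.0416667° lat.
south 68.8750° N, north 68.9167° N.

68.8750° N, 68.9167° N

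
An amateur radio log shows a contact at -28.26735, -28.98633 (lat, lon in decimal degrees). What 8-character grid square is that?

HG51mr15

Add 180° to longitude and 90° to latitude: 151.01367, 61.73265.
Field (20°×10°, letters A–R): 151.01367/20 → 7 → H, 61.73265/10 → 6 → G; chars HG.
Square (2°×1°, digits 0–9): 11.01367/2 → 5, 1.73265/1 → 1; chars 51.
Subsquare (5′×2.5′, letters a–x): 1.01367/0.0833333 → 12 → m, 0.73265/0.0416667 → 17 → r; chars mr.
Extended square (30″×15″, digits 0–9): 0.01367/0.00833333 → 1, 0.02432/0.00416667 → 5; chars 15.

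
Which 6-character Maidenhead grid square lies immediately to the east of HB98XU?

IB08au

Longitude subsquare x = 23; +1 → 24, wraps to 0 = a, carry into square.
Longitude square 9; +1 → 10, wraps to 0, carry into field.
Longitude field H = 7; +1 → 8 = I.
The latitude characters are unchanged.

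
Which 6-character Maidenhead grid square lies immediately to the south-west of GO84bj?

GO84ai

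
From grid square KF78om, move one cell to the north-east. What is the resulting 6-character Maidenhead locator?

Longitude subsquare o = 14; +1 → 15 = p.
Latitude subsquare m = 12; +1 → 13 = n.

KF78pn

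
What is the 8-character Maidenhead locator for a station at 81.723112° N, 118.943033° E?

Shift to the Maidenhead origin (180°W, 90°S): lon 298.94303, lat 171.72311.
Field: 298.94303/20 → 14 → O, 171.72311/10 → 17 → R; chars OR.
Square: 18.94303/2 → 9, 1.72311/1 → 1; chars 91.
Subsquare: 0.94303/0.0833333 → 11 → l, 0.72311/0.0416667 → 17 → r; chars lr.
Extended square: 0.02637/0.00833333 → 3, 0.01478/0.00416667 → 3; chars 33.

OR91lr33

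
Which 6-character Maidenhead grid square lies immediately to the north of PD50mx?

PD51ma

Latitude subsquare x = 23; +1 → 24, wraps to 0 = a, carry into square.
Latitude square 0; +1 → 1.
The longitude characters are unchanged.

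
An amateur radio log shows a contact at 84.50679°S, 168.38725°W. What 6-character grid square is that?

AA55tl

Offset from 180°W / 90°S: lon 11.6128°, lat 5.4932°.
Field: lon ⌊11.6128/20⌋ = 0 → A; lat ⌊5.4932/10⌋ = 0 → A.
Square: lon ⌊11.6128/2⌋ = 5; lat ⌊5.4932/1⌋ = 5.
Subsquare: lon ⌊1.6128/0.0833333⌋ = 19 → t; lat ⌊0.4932/0.0416667⌋ = 11 → l.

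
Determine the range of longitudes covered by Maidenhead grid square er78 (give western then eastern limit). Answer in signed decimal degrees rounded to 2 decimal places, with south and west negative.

-86.00, -84.00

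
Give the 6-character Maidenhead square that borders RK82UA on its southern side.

RK81ux

Latitude subsquare a = 0; −1 → -1, wraps to 23 = x, carry into square.
Latitude square 2; −1 → 1.
The longitude characters are unchanged.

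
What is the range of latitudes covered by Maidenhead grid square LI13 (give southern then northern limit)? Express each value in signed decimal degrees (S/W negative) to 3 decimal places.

Field L=11, I=8: +11·20° lon, +8·10° lat → SW at lon 40°, lat -10°.
Square 1, 3: +1·2° lon, +3·1° lat → SW at lon 42°, lat -7°.
Cell spans 2° lon × 1° lat.
south -7.000, north -6.000.

-7.000, -6.000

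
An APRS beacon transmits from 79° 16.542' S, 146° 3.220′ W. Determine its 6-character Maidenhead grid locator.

BB60xr

Offset from 180°W / 90°S: lon 33.9463°, lat 10.7243°.
Field (20°×10°, letters A–R): 33.9463/20 → 1 → B, 10.7243/10 → 1 → B; chars BB.
Square (2°×1°, digits 0–9): 13.9463/2 → 6, 0.7243/1 → 0; chars 60.
Subsquare (5′×2.5′, letters a–x): 1.9463/0.0833333 → 23 → x, 0.7243/0.0416667 → 17 → r; chars xr.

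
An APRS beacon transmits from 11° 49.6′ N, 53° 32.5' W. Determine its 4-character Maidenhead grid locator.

GK31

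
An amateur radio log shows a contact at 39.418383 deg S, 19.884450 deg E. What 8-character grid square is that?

Add 180° to longitude and 90° to latitude: 199.88445, 50.58162.
Field (20°×10°, letters A–R): 199.88445/20 → 9 → J, 50.58162/10 → 5 → F; chars JF.
Square (2°×1°, digits 0–9): 19.88445/2 → 9, 0.58162/1 → 0; chars 90.
Subsquare (5′×2.5′, letters a–x): 1.88445/0.0833333 → 22 → w, 0.58162/0.0416667 → 13 → n; chars wn.
Extended square (30″×15″, digits 0–9): 0.05112/0.00833333 → 6, 0.03995/0.00416667 → 9; chars 69.

JF90wn69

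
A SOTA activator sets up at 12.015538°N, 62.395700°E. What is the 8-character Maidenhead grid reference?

MK12ea73

Offset from 180°W / 90°S: lon 242.39570°, lat 102.01554°.
Field: lon ⌊242.39570/20⌋ = 12 → M; lat ⌊102.01554/10⌋ = 10 → K.
Square: lon ⌊2.39570/2⌋ = 1; lat ⌊2.01554/1⌋ = 2.
Subsquare: lon ⌊0.39570/0.0833333⌋ = 4 → e; lat ⌊0.01554/0.0416667⌋ = 0 → a.
Extended square: lon ⌊0.06237/0.00833333⌋ = 7; lat ⌊0.01554/0.00416667⌋ = 3.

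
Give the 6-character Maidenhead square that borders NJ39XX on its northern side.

Latitude subsquare x = 23; +1 → 24, wraps to 0 = a, carry into square.
Latitude square 9; +1 → 10, wraps to 0, carry into field.
Latitude field J = 9; +1 → 10 = K.
The longitude characters are unchanged.

NK30xa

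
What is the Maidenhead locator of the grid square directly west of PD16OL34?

PD16ol24

Longitude extended square 3; −1 → 2.
The latitude characters are unchanged.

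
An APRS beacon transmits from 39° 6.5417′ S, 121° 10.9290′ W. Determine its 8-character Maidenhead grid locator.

Add 180° to longitude and 90° to latitude: 58.81785, 50.89097.
Field: lon ⌊58.81785/20⌋ = 2 → C; lat ⌊50.89097/10⌋ = 5 → F.
Square: lon ⌊18.81785/2⌋ = 9; lat ⌊0.89097/1⌋ = 0.
Subsquare: lon ⌊0.81785/0.0833333⌋ = 9 → j; lat ⌊0.89097/0.0416667⌋ = 21 → v.
Extended square: lon ⌊0.06785/0.00833333⌋ = 8; lat ⌊0.01597/0.00416667⌋ = 3.

CF90jv83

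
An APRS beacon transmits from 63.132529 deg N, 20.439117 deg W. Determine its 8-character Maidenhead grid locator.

Offset from 180°W / 90°S: lon 159.56088°, lat 153.13253°.
Field: 159.56088/20 → 7 → H, 153.13253/10 → 15 → P; chars HP.
Square: 19.56088/2 → 9, 3.13253/1 → 3; chars 93.
Subsquare: 1.56088/0.0833333 → 18 → s, 0.13253/0.0416667 → 3 → d; chars sd.
Extended square: 0.06088/0.00833333 → 7, 0.00753/0.00416667 → 1; chars 71.

HP93sd71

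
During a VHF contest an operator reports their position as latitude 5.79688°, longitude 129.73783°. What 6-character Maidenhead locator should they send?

Offset from 180°W / 90°S: lon 309.7378°, lat 95.7969°.
Field (20°×10°, letters A–R): lon ⌊309.7378/20⌋ = 15 → P; lat ⌊95.7969/10⌋ = 9 → J.
Square (2°×1°, digits 0–9): lon ⌊9.7378/2⌋ = 4; lat ⌊5.7969/1⌋ = 5.
Subsquare (5′×2.5′, letters a–x): lon ⌊1.7378/0.0833333⌋ = 20 → u; lat ⌊0.7969/0.0416667⌋ = 19 → t.

PJ45ut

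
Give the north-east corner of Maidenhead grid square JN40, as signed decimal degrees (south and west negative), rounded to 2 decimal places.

41.00, 10.00

Field J=9, N=13: +9·20° lon, +13·10° lat → SW at lon 0°, lat 40°.
Square 4, 0: +4·2° lon, +0·1° lat → SW at lon 8°, lat 40°.
Cell spans 2° lon × 1° lat. NE corner is SW corner plus one full cell.
latitude 41.00, longitude 10.00.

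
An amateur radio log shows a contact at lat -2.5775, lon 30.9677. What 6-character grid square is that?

KI57lk

Add 180° to longitude and 90° to latitude: 210.9677, 87.4225.
Field: 210.9677/20 → 10 → K, 87.4225/10 → 8 → I; chars KI.
Square: 10.9677/2 → 5, 7.4225/1 → 7; chars 57.
Subsquare: 0.9677/0.0833333 → 11 → l, 0.4225/0.0416667 → 10 → k; chars lk.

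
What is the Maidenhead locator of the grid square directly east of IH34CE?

Longitude subsquare c = 2; +1 → 3 = d.
The latitude characters are unchanged.

IH34de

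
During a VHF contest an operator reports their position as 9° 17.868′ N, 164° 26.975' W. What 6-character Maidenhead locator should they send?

Add 180° to longitude and 90° to latitude: 15.5504, 99.2978.
Field (20°×10°, letters A–R): 15.5504/20 → 0 → A, 99.2978/10 → 9 → J; chars AJ.
Square (2°×1°, digits 0–9): 15.5504/2 → 7, 9.2978/1 → 9; chars 79.
Subsquare (5′×2.5′, letters a–x): 1.5504/0.0833333 → 18 → s, 0.2978/0.0416667 → 7 → h; chars sh.

AJ79sh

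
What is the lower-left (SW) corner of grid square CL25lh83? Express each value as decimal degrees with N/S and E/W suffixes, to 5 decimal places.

Field C=2, L=11: +2·20° lon, +11·10° lat → SW at lon -140°, lat 20°.
Square 2, 5: +2·2° lon, +5·1° lat → SW at lon -136°, lat 25°.
Subsquare l=11, h=7: +11·0.0833333° lon, +7·0.0416667° lat → SW at lon -135.083°, lat 25.2917°.
Extended square 8, 3: +8·0.00833333° lon, +3·0.00416667° lat → SW at lon -135.017°, lat 25.3042°.
latitude 25.30417° N, longitude 135.01667° W.

25.30417° N, 135.01667° W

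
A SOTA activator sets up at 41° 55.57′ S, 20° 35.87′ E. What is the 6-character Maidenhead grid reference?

KE08hb

Offset from 180°W / 90°S: lon 200.5978°, lat 48.0738°.
Field: lon ⌊200.5978/20⌋ = 10 → K; lat ⌊48.0738/10⌋ = 4 → E.
Square: lon ⌊0.5978/2⌋ = 0; lat ⌊8.0738/1⌋ = 8.
Subsquare: lon ⌊0.5978/0.0833333⌋ = 7 → h; lat ⌊0.0738/0.0416667⌋ = 1 → b.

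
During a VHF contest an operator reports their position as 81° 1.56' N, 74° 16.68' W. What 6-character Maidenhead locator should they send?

FR21ua

Shift to the Maidenhead origin (180°W, 90°S): lon 105.7220, lat 171.0260.
Field: 105.7220/20 → 5 → F, 171.0260/10 → 17 → R; chars FR.
Square: 5.7220/2 → 2, 1.0260/1 → 1; chars 21.
Subsquare: 1.7220/0.0833333 → 20 → u, 0.0260/0.0416667 → 0 → a; chars ua.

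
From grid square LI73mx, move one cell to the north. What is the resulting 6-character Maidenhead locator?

Latitude subsquare x = 23; +1 → 24, wraps to 0 = a, carry into square.
Latitude square 3; +1 → 4.
The longitude characters are unchanged.

LI74ma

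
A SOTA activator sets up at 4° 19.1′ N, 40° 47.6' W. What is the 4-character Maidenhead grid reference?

GJ94

Add 180° to longitude and 90° to latitude: 139.21, 94.32.
Field (20°×10°, letters A–R): 139.21/20 → 6 → G, 94.32/10 → 9 → J; chars GJ.
Square (2°×1°, digits 0–9): 19.21/2 → 9, 4.32/1 → 4; chars 94.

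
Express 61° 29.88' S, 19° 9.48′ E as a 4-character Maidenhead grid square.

JC98

Offset from 180°W / 90°S: lon 199.16°, lat 28.50°.
Field: 199.16/20 → 9 → J, 28.50/10 → 2 → C; chars JC.
Square: 19.16/2 → 9, 8.50/1 → 8; chars 98.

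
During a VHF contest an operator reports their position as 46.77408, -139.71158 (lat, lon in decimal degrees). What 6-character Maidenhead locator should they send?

Offset from 180°W / 90°S: lon 40.2884°, lat 136.7741°.
Field: lon ⌊40.2884/20⌋ = 2 → C; lat ⌊136.7741/10⌋ = 13 → N.
Square: lon ⌊0.2884/2⌋ = 0; lat ⌊6.7741/1⌋ = 6.
Subsquare: lon ⌊0.2884/0.0833333⌋ = 3 → d; lat ⌊0.7741/0.0416667⌋ = 18 → s.

CN06ds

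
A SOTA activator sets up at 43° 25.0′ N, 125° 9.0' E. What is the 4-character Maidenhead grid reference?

PN23

Offset from 180°W / 90°S: lon 305.15°, lat 133.42°.
Field: lon ⌊305.15/20⌋ = 15 → P; lat ⌊133.42/10⌋ = 13 → N.
Square: lon ⌊5.15/2⌋ = 2; lat ⌊3.42/1⌋ = 3.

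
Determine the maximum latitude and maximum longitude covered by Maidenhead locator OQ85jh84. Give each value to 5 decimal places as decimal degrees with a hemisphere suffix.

75.31250° N, 116.82500° E

Field O=14, Q=16: +14·20° lon, +16·10° lat → SW at lon 100°, lat 70°.
Square 8, 5: +8·2° lon, +5·1° lat → SW at lon 116°, lat 75°.
Subsquare j=9, h=7: +9·0.0833333° lon, +7·0.0416667° lat → SW at lon 116.75°, lat 75.2917°.
Extended square 8, 4: +8·0.00833333° lon, +4·0.00416667° lat → SW at lon 116.817°, lat 75.3083°.
Cell spans 0.00833333° lon × 0.00416667° lat. NE corner is SW corner plus one full cell.
latitude 75.31250° N, longitude 116.82500° E.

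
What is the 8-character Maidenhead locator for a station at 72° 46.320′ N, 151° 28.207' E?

QQ52rs65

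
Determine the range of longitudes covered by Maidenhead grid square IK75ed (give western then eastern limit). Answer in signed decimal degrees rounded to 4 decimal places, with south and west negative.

-5.6667, -5.5833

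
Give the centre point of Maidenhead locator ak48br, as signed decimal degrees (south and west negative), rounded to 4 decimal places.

18.7292, -171.8750

Field A=0, K=10: +0·20° lon, +10·10° lat → SW at lon -180°, lat 10°.
Square 4, 8: +4·2° lon, +8·1° lat → SW at lon -172°, lat 18°.
Subsquare b=1, r=17: +1·0.0833333° lon, +17·0.0416667° lat → SW at lon -171.917°, lat 18.7083°.
Cell spans 0.0833333° lon × 0.0416667° lat. Centre is SW corner plus half of each.
latitude 18.7292, longitude -171.8750.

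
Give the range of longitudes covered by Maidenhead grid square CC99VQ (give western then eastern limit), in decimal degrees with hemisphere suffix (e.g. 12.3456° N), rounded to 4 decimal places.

Field C=2, C=2: +2·20° lon, +2·10° lat → SW at lon -140°, lat -70°.
Square 9, 9: +9·2° lon, +9·1° lat → SW at lon -122°, lat -61°.
Subsquare v=21, q=16: +21·0.0833333° lon, +16·0.0416667° lat → SW at lon -120.25°, lat -60.3333°.
Cell spans 0.0833333° lon × 0.0416667° lat.
west 120.2500° W, east 120.1667° W.

120.2500° W, 120.1667° W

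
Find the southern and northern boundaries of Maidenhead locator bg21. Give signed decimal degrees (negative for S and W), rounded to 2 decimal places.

-29.00, -28.00

Field B=1, G=6: +1·20° lon, +6·10° lat → SW at lon -160°, lat -30°.
Square 2, 1: +2·2° lon, +1·1° lat → SW at lon -156°, lat -29°.
Cell spans 2° lon × 1° lat.
south -29.00, north -28.00.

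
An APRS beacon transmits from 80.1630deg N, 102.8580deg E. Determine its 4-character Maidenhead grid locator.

OR10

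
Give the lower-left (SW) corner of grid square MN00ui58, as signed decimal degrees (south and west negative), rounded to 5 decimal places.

40.36667, 61.70833

Field M=12, N=13: +12·20° lon, +13·10° lat → SW at lon 60°, lat 40°.
Square 0, 0: +0·2° lon, +0·1° lat → SW at lon 60°, lat 40°.
Subsquare u=20, i=8: +20·0.0833333° lon, +8·0.0416667° lat → SW at lon 61.6667°, lat 40.3333°.
Extended square 5, 8: +5·0.00833333° lon, +8·0.00416667° lat → SW at lon 61.7083°, lat 40.3667°.
latitude 40.36667, longitude 61.70833.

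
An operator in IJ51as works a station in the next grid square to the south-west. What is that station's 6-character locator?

Longitude subsquare a = 0; −1 → -1, wraps to 23 = x, carry into square.
Longitude square 5; −1 → 4.
Latitude subsquare s = 18; −1 → 17 = r.

IJ41xr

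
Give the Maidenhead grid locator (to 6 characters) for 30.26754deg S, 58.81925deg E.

Offset from 180°W / 90°S: lon 238.8193°, lat 59.7325°.
Field: 238.8193/20 → 11 → L, 59.7325/10 → 5 → F; chars LF.
Square: 18.8193/2 → 9, 9.7325/1 → 9; chars 99.
Subsquare: 0.8193/0.0833333 → 9 → j, 0.7325/0.0416667 → 17 → r; chars jr.

LF99jr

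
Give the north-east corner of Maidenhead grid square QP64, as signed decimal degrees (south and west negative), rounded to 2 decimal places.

65.00, 154.00

Field Q=16, P=15: +16·20° lon, +15·10° lat → SW at lon 140°, lat 60°.
Square 6, 4: +6·2° lon, +4·1° lat → SW at lon 152°, lat 64°.
Cell spans 2° lon × 1° lat. NE corner is SW corner plus one full cell.
latitude 65.00, longitude 154.00.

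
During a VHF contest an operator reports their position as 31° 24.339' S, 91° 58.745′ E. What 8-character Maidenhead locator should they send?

Offset from 180°W / 90°S: lon 271.97908°, lat 58.59435°.
Field: lon ⌊271.97908/20⌋ = 13 → N; lat ⌊58.59435/10⌋ = 5 → F.
Square: lon ⌊11.97908/2⌋ = 5; lat ⌊8.59435/1⌋ = 8.
Subsquare: lon ⌊1.97908/0.0833333⌋ = 23 → x; lat ⌊0.59435/0.0416667⌋ = 14 → o.
Extended square: lon ⌊0.06242/0.00833333⌋ = 7; lat ⌊0.01102/0.00416667⌋ = 2.

NF58xo72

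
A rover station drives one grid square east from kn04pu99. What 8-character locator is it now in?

Longitude extended square 9; +1 → 10, wraps to 0, carry into subsquare.
Longitude subsquare p = 15; +1 → 16 = q.
The latitude characters are unchanged.

KN04qu09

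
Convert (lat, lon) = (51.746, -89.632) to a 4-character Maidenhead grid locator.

EO51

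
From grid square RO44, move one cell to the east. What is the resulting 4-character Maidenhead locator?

Longitude square 4; +1 → 5.
The latitude characters are unchanged.

RO54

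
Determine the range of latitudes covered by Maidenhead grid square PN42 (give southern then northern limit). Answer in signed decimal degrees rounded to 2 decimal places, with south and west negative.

Field P=15, N=13: +15·20° lon, +13·10° lat → SW at lon 120°, lat 40°.
Square 4, 2: +4·2° lon, +2·1° lat → SW at lon 128°, lat 42°.
Cell spans 2° lon × 1° lat.
south 42.00, north 43.00.

42.00, 43.00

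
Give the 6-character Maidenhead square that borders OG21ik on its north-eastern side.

OG21jl

Longitude subsquare i = 8; +1 → 9 = j.
Latitude subsquare k = 10; +1 → 11 = l.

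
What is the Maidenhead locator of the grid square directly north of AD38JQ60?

AD38jq61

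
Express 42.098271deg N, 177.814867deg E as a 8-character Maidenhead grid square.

RN82vc73

Shift to the Maidenhead origin (180°W, 90°S): lon 357.81487, lat 132.09827.
Field: 357.81487/20 → 17 → R, 132.09827/10 → 13 → N; chars RN.
Square: 17.81487/2 → 8, 2.09827/1 → 2; chars 82.
Subsquare: 1.81487/0.0833333 → 21 → v, 0.09827/0.0416667 → 2 → c; chars vc.
Extended square: 0.06487/0.00833333 → 7, 0.01494/0.00416667 → 3; chars 73.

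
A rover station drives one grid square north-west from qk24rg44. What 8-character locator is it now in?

QK24rg35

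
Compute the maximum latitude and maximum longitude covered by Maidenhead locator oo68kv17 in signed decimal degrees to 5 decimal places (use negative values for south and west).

58.90833, 112.85000

Field O=14, O=14: +14·20° lon, +14·10° lat → SW at lon 100°, lat 50°.
Square 6, 8: +6·2° lon, +8·1° lat → SW at lon 112°, lat 58°.
Subsquare k=10, v=21: +10·0.0833333° lon, +21·0.0416667° lat → SW at lon 112.833°, lat 58.875°.
Extended square 1, 7: +1·0.00833333° lon, +7·0.00416667° lat → SW at lon 112.842°, lat 58.9042°.
Cell spans 0.00833333° lon × 0.00416667° lat. NE corner is SW corner plus one full cell.
latitude 58.90833, longitude 112.85000.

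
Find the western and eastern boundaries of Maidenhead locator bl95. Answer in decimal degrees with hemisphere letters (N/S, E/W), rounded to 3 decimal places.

Field B=1, L=11: +1·20° lon, +11·10° lat → SW at lon -160°, lat 20°.
Square 9, 5: +9·2° lon, +5·1° lat → SW at lon -142°, lat 25°.
Cell spans 2° lon × 1° lat.
west 142.000° W, east 140.000° W.

142.000° W, 140.000° W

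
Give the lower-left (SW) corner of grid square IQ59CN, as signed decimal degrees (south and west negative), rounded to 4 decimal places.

79.5417, -9.8333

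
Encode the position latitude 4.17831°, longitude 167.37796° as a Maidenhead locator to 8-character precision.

Shift to the Maidenhead origin (180°W, 90°S): lon 347.37796, lat 94.17831.
Field (20°×10°, letters A–R): 347.37796/20 → 17 → R, 94.17831/10 → 9 → J; chars RJ.
Square (2°×1°, digits 0–9): 7.37796/2 → 3, 4.17831/1 → 4; chars 34.
Subsquare (5′×2.5′, letters a–x): 1.37796/0.0833333 → 16 → q, 0.17831/0.0416667 → 4 → e; chars qe.
Extended square (30″×15″, digits 0–9): 0.04463/0.00833333 → 5, 0.01164/0.00416667 → 2; chars 52.

RJ34qe52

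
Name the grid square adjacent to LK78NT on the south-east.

Longitude subsquare n = 13; +1 → 14 = o.
Latitude subsquare t = 19; −1 → 18 = s.

LK78os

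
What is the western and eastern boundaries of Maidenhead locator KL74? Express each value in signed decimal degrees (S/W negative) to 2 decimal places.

Field K=10, L=11: +10·20° lon, +11·10° lat → SW at lon 20°, lat 20°.
Square 7, 4: +7·2° lon, +4·1° lat → SW at lon 34°, lat 24°.
Cell spans 2° lon × 1° lat.
west 34.00, east 36.00.

34.00, 36.00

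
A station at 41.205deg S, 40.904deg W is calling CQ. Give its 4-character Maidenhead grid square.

GE98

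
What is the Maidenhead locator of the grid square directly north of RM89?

Latitude square 9; +1 → 10, wraps to 0, carry into field.
Latitude field M = 12; +1 → 13 = N.
The longitude characters are unchanged.

RN80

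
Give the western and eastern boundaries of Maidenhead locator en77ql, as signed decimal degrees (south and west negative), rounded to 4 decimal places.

Field E=4, N=13: +4·20° lon, +13·10° lat → SW at lon -100°, lat 40°.
Square 7, 7: +7·2° lon, +7·1° lat → SW at lon -86°, lat 47°.
Subsquare q=16, l=11: +16·0.0833333° lon, +11·0.0416667° lat → SW at lon -84.6667°, lat 47.4583°.
Cell spans 0.0833333° lon × 0.0416667° lat.
west -84.6667, east -84.5833.

-84.6667, -84.5833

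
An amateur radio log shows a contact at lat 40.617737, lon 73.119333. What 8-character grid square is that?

Add 180° to longitude and 90° to latitude: 253.11933, 130.61774.
Field (20°×10°, letters A–R): 253.11933/20 → 12 → M, 130.61774/10 → 13 → N; chars MN.
Square (2°×1°, digits 0–9): 13.11933/2 → 6, 0.61774/1 → 0; chars 60.
Subsquare (5′×2.5′, letters a–x): 1.11933/0.0833333 → 13 → n, 0.61774/0.0416667 → 14 → o; chars no.
Extended square (30″×15″, digits 0–9): 0.03600/0.00833333 → 4, 0.03440/0.00416667 → 8; chars 48.

MN60no48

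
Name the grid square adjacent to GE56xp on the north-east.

Longitude subsquare x = 23; +1 → 24, wraps to 0 = a, carry into square.
Longitude square 5; +1 → 6.
Latitude subsquare p = 15; +1 → 16 = q.

GE66aq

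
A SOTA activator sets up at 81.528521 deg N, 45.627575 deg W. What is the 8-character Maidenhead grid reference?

GR71em46

Offset from 180°W / 90°S: lon 134.37242°, lat 171.52852°.
Field (20°×10°, letters A–R): lon ⌊134.37242/20⌋ = 6 → G; lat ⌊171.52852/10⌋ = 17 → R.
Square (2°×1°, digits 0–9): lon ⌊14.37242/2⌋ = 7; lat ⌊1.52852/1⌋ = 1.
Subsquare (5′×2.5′, letters a–x): lon ⌊0.37242/0.0833333⌋ = 4 → e; lat ⌊0.52852/0.0416667⌋ = 12 → m.
Extended square (30″×15″, digits 0–9): lon ⌊0.03909/0.00833333⌋ = 4; lat ⌊0.02852/0.00416667⌋ = 6.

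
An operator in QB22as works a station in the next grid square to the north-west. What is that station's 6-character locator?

QB12xt

Longitude subsquare a = 0; −1 → -1, wraps to 23 = x, carry into square.
Longitude square 2; −1 → 1.
Latitude subsquare s = 18; +1 → 19 = t.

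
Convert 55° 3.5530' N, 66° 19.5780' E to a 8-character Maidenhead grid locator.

Offset from 180°W / 90°S: lon 246.32630°, lat 145.05922°.
Field: 246.32630/20 → 12 → M, 145.05922/10 → 14 → O; chars MO.
Square: 6.32630/2 → 3, 5.05922/1 → 5; chars 35.
Subsquare: 0.32630/0.0833333 → 3 → d, 0.05922/0.0416667 → 1 → b; chars db.
Extended square: 0.07630/0.00833333 → 9, 0.01755/0.00416667 → 4; chars 94.

MO35db94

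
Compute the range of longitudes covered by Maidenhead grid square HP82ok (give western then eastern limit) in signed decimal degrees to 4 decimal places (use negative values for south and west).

Field H=7, P=15: +7·20° lon, +15·10° lat → SW at lon -40°, lat 60°.
Square 8, 2: +8·2° lon, +2·1° lat → SW at lon -24°, lat 62°.
Subsquare o=14, k=10: +14·0.0833333° lon, +10·0.0416667° lat → SW at lon -22.8333°, lat 62.4167°.
Cell spans 0.0833333° lon × 0.0416667° lat.
west -22.8333, east -22.7500.

-22.8333, -22.7500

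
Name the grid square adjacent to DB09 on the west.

CB99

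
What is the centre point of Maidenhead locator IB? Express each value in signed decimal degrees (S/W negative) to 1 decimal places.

-75.0, -10.0

Field I=8, B=1: +8·20° lon, +1·10° lat → SW at lon -20°, lat -80°.
Cell spans 20° lon × 10° lat. Centre is SW corner plus half of each.
latitude -75.0, longitude -10.0.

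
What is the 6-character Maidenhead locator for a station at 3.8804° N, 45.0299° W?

GJ73lv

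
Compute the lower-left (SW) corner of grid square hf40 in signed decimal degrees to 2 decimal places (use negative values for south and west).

-40.00, -32.00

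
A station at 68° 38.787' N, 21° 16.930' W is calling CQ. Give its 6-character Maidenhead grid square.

HP98ip

Shift to the Maidenhead origin (180°W, 90°S): lon 158.7178, lat 158.6465.
Field: lon ⌊158.7178/20⌋ = 7 → H; lat ⌊158.6465/10⌋ = 15 → P.
Square: lon ⌊18.7178/2⌋ = 9; lat ⌊8.6465/1⌋ = 8.
Subsquare: lon ⌊0.7178/0.0833333⌋ = 8 → i; lat ⌊0.6465/0.0416667⌋ = 15 → p.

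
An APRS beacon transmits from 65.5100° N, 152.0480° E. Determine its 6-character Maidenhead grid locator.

QP65am

Shift to the Maidenhead origin (180°W, 90°S): lon 332.0480, lat 155.5100.
Field: 332.0480/20 → 16 → Q, 155.5100/10 → 15 → P; chars QP.
Square: 12.0480/2 → 6, 5.5100/1 → 5; chars 65.
Subsquare: 0.0480/0.0833333 → 0 → a, 0.5100/0.0416667 → 12 → m; chars am.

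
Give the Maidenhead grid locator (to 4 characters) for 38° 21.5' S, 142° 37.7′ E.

Shift to the Maidenhead origin (180°W, 90°S): lon 322.63, lat 51.64.
Field: lon ⌊322.63/20⌋ = 16 → Q; lat ⌊51.64/10⌋ = 5 → F.
Square: lon ⌊2.63/2⌋ = 1; lat ⌊1.64/1⌋ = 1.

QF11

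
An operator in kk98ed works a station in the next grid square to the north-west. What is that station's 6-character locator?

Longitude subsquare e = 4; −1 → 3 = d.
Latitude subsquare d = 3; +1 → 4 = e.

KK98de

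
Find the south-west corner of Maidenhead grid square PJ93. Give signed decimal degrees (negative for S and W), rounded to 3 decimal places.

Field P=15, J=9: +15·20° lon, +9·10° lat → SW at lon 120°, lat 0°.
Square 9, 3: +9·2° lon, +3·1° lat → SW at lon 138°, lat 3°.
latitude 3.000, longitude 138.000.

3.000, 138.000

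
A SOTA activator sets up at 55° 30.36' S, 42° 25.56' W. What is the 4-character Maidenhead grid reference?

Offset from 180°W / 90°S: lon 137.57°, lat 34.49°.
Field: lon ⌊137.57/20⌋ = 6 → G; lat ⌊34.49/10⌋ = 3 → D.
Square: lon ⌊17.57/2⌋ = 8; lat ⌊4.49/1⌋ = 4.

GD84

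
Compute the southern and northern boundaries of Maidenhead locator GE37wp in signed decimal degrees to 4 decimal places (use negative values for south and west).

-42.3750, -42.3333

Field G=6, E=4: +6·20° lon, +4·10° lat → SW at lon -60°, lat -50°.
Square 3, 7: +3·2° lon, +7·1° lat → SW at lon -54°, lat -43°.
Subsquare w=22, p=15: +22·0.0833333° lon, +15·0.0416667° lat → SW at lon -52.1667°, lat -42.375°.
Cell spans 0.0833333° lon × 0.0416667° lat.
south -42.3750, north -42.3333.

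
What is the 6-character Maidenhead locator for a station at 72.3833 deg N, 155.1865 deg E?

Shift to the Maidenhead origin (180°W, 90°S): lon 335.1865, lat 162.3833.
Field: lon ⌊335.1865/20⌋ = 16 → Q; lat ⌊162.3833/10⌋ = 16 → Q.
Square: lon ⌊15.1865/2⌋ = 7; lat ⌊2.3833/1⌋ = 2.
Subsquare: lon ⌊1.1865/0.0833333⌋ = 14 → o; lat ⌊0.3833/0.0416667⌋ = 9 → j.

QQ72oj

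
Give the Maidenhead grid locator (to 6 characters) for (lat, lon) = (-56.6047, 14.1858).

JD73cj

Shift to the Maidenhead origin (180°W, 90°S): lon 194.1858, lat 33.3953.
Field: lon ⌊194.1858/20⌋ = 9 → J; lat ⌊33.3953/10⌋ = 3 → D.
Square: lon ⌊14.1858/2⌋ = 7; lat ⌊3.3953/1⌋ = 3.
Subsquare: lon ⌊0.1858/0.0833333⌋ = 2 → c; lat ⌊0.3953/0.0416667⌋ = 9 → j.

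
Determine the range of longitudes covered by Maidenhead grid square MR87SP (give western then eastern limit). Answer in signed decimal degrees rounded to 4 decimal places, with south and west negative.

Field M=12, R=17: +12·20° lon, +17·10° lat → SW at lon 60°, lat 80°.
Square 8, 7: +8·2° lon, +7·1° lat → SW at lon 76°, lat 87°.
Subsquare s=18, p=15: +18·0.0833333° lon, +15·0.0416667° lat → SW at lon 77.5°, lat 87.625°.
Cell spans 0.0833333° lon × 0.0416667° lat.
west 77.5000, east 77.5833.

77.5000, 77.5833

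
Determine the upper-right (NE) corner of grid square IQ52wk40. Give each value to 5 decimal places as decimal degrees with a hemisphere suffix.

Field I=8, Q=16: +8·20° lon, +16·10° lat → SW at lon -20°, lat 70°.
Square 5, 2: +5·2° lon, +2·1° lat → SW at lon -10°, lat 72°.
Subsquare w=22, k=10: +22·0.0833333° lon, +10·0.0416667° lat → SW at lon -8.16667°, lat 72.4167°.
Extended square 4, 0: +4·0.00833333° lon, +0·0.00416667° lat → SW at lon -8.13333°, lat 72.4167°.
Cell spans 0.00833333° lon × 0.00416667° lat. NE corner is SW corner plus one full cell.
latitude 72.42083° N, longitude 8.12500° W.

72.42083° N, 8.12500° W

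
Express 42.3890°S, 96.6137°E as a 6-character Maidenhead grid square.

NE87ho

Shift to the Maidenhead origin (180°W, 90°S): lon 276.6137, lat 47.6110.
Field: lon ⌊276.6137/20⌋ = 13 → N; lat ⌊47.6110/10⌋ = 4 → E.
Square: lon ⌊16.6137/2⌋ = 8; lat ⌊7.6110/1⌋ = 7.
Subsquare: lon ⌊0.6137/0.0833333⌋ = 7 → h; lat ⌊0.6110/0.0416667⌋ = 14 → o.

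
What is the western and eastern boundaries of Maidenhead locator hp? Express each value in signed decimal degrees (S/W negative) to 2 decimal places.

-40.00, -20.00

Field H=7, P=15: +7·20° lon, +15·10° lat → SW at lon -40°, lat 60°.
Cell spans 20° lon × 10° lat.
west -40.00, east -20.00.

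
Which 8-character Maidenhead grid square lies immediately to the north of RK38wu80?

Latitude extended square 0; +1 → 1.
The longitude characters are unchanged.

RK38wu81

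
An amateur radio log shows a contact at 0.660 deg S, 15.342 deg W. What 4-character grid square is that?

Shift to the Maidenhead origin (180°W, 90°S): lon 164.66, lat 89.34.
Field: lon ⌊164.66/20⌋ = 8 → I; lat ⌊89.34/10⌋ = 8 → I.
Square: lon ⌊4.66/2⌋ = 2; lat ⌊9.34/1⌋ = 9.

II29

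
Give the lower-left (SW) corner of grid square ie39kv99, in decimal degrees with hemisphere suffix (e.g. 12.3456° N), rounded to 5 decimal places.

40.08750° S, 13.09167° W

Field I=8, E=4: +8·20° lon, +4·10° lat → SW at lon -20°, lat -50°.
Square 3, 9: +3·2° lon, +9·1° lat → SW at lon -14°, lat -41°.
Subsquare k=10, v=21: +10·0.0833333° lon, +21·0.0416667° lat → SW at lon -13.1667°, lat -40.125°.
Extended square 9, 9: +9·0.00833333° lon, +9·0.00416667° lat → SW at lon -13.0917°, lat -40.0875°.
latitude 40.08750° S, longitude 13.09167° W.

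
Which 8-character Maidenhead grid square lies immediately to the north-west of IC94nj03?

Longitude extended square 0; −1 → -1, wraps to 9, carry into subsquare.
Longitude subsquare n = 13; −1 → 12 = m.
Latitude extended square 3; +1 → 4.

IC94mj94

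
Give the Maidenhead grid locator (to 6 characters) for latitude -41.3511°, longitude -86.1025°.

EE68wp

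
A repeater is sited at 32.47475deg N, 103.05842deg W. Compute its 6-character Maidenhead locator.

DM82ll

Add 180° to longitude and 90° to latitude: 76.9416, 122.4748.
Field (20°×10°, letters A–R): 76.9416/20 → 3 → D, 122.4748/10 → 12 → M; chars DM.
Square (2°×1°, digits 0–9): 16.9416/2 → 8, 2.4748/1 → 2; chars 82.
Subsquare (5′×2.5′, letters a–x): 0.9416/0.0833333 → 11 → l, 0.4748/0.0416667 → 11 → l; chars ll.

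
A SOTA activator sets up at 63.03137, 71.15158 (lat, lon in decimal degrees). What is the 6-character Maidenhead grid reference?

MP53na

Add 180° to longitude and 90° to latitude: 251.1516, 153.0314.
Field: 251.1516/20 → 12 → M, 153.0314/10 → 15 → P; chars MP.
Square: 11.1516/2 → 5, 3.0314/1 → 3; chars 53.
Subsquare: 1.1516/0.0833333 → 13 → n, 0.0314/0.0416667 → 0 → a; chars na.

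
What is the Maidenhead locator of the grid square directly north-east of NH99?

OI00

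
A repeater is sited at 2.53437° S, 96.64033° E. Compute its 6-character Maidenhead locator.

NI87hl

Offset from 180°W / 90°S: lon 276.6403°, lat 87.4656°.
Field: 276.6403/20 → 13 → N, 87.4656/10 → 8 → I; chars NI.
Square: 16.6403/2 → 8, 7.4656/1 → 7; chars 87.
Subsquare: 0.6403/0.0833333 → 7 → h, 0.4656/0.0416667 → 11 → l; chars hl.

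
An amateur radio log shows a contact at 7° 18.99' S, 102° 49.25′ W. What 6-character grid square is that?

DI82oq

Offset from 180°W / 90°S: lon 77.1792°, lat 82.6835°.
Field: lon ⌊77.1792/20⌋ = 3 → D; lat ⌊82.6835/10⌋ = 8 → I.
Square: lon ⌊17.1792/2⌋ = 8; lat ⌊2.6835/1⌋ = 2.
Subsquare: lon ⌊1.1792/0.0833333⌋ = 14 → o; lat ⌊0.6835/0.0416667⌋ = 16 → q.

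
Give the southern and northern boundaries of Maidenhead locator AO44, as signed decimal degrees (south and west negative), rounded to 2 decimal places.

54.00, 55.00

Field A=0, O=14: +0·20° lon, +14·10° lat → SW at lon -180°, lat 50°.
Square 4, 4: +4·2° lon, +4·1° lat → SW at lon -172°, lat 54°.
Cell spans 2° lon × 1° lat.
south 54.00, north 55.00.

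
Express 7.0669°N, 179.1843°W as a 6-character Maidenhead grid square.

AJ07jb

Offset from 180°W / 90°S: lon 0.8157°, lat 97.0669°.
Field: 0.8157/20 → 0 → A, 97.0669/10 → 9 → J; chars AJ.
Square: 0.8157/2 → 0, 7.0669/1 → 7; chars 07.
Subsquare: 0.8157/0.0833333 → 9 → j, 0.0669/0.0416667 → 1 → b; chars jb.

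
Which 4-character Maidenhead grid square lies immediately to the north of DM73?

DM74

Latitude square 3; +1 → 4.
The longitude characters are unchanged.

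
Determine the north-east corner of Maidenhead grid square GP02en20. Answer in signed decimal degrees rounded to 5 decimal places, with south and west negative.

62.54583, -59.64167

Field G=6, P=15: +6·20° lon, +15·10° lat → SW at lon -60°, lat 60°.
Square 0, 2: +0·2° lon, +2·1° lat → SW at lon -60°, lat 62°.
Subsquare e=4, n=13: +4·0.0833333° lon, +13·0.0416667° lat → SW at lon -59.6667°, lat 62.5417°.
Extended square 2, 0: +2·0.00833333° lon, +0·0.00416667° lat → SW at lon -59.65°, lat 62.5417°.
Cell spans 0.00833333° lon × 0.00416667° lat. NE corner is SW corner plus one full cell.
latitude 62.54583, longitude -59.64167.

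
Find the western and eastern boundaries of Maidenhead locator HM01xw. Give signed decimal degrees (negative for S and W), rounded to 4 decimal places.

-38.0833, -38.0000

Field H=7, M=12: +7·20° lon, +12·10° lat → SW at lon -40°, lat 30°.
Square 0, 1: +0·2° lon, +1·1° lat → SW at lon -40°, lat 31°.
Subsquare x=23, w=22: +23·0.0833333° lon, +22·0.0416667° lat → SW at lon -38.0833°, lat 31.9167°.
Cell spans 0.0833333° lon × 0.0416667° lat.
west -38.0833, east -38.0000.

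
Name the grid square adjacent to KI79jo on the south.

KI79jn

Latitude subsquare o = 14; −1 → 13 = n.
The longitude characters are unchanged.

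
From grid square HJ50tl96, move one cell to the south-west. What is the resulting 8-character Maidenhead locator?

HJ50tl85

Longitude extended square 9; −1 → 8.
Latitude extended square 6; −1 → 5.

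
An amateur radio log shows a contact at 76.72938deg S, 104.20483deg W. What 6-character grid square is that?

DB73vg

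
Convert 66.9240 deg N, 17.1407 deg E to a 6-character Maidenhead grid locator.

JP86nw

Offset from 180°W / 90°S: lon 197.1407°, lat 156.9240°.
Field: 197.1407/20 → 9 → J, 156.9240/10 → 15 → P; chars JP.
Square: 17.1407/2 → 8, 6.9240/1 → 6; chars 86.
Subsquare: 1.1407/0.0833333 → 13 → n, 0.9240/0.0416667 → 22 → w; chars nw.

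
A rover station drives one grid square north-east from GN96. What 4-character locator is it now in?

HN07

Longitude square 9; +1 → 10, wraps to 0, carry into field.
Longitude field G = 6; +1 → 7 = H.
Latitude square 6; +1 → 7.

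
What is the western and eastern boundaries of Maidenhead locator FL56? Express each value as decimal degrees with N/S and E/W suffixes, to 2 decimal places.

Field F=5, L=11: +5·20° lon, +11·10° lat → SW at lon -80°, lat 20°.
Square 5, 6: +5·2° lon, +6·1° lat → SW at lon -70°, lat 26°.
Cell spans 2° lon × 1° lat.
west 70.00° W, east 68.00° W.

70.00° W, 68.00° W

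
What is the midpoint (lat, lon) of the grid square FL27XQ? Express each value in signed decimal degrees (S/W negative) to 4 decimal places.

Field F=5, L=11: +5·20° lon, +11·10° lat → SW at lon -80°, lat 20°.
Square 2, 7: +2·2° lon, +7·1° lat → SW at lon -76°, lat 27°.
Subsquare x=23, q=16: +23·0.0833333° lon, +16·0.0416667° lat → SW at lon -74.0833°, lat 27.6667°.
Cell spans 0.0833333° lon × 0.0416667° lat. Centre is SW corner plus half of each.
latitude 27.6875, longitude -74.0417.

27.6875, -74.0417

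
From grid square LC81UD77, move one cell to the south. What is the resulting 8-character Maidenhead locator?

LC81ud76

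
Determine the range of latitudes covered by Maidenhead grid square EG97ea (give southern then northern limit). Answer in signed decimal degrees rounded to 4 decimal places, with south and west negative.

-23.0000, -22.9583

Field E=4, G=6: +4·20° lon, +6·10° lat → SW at lon -100°, lat -30°.
Square 9, 7: +9·2° lon, +7·1° lat → SW at lon -82°, lat -23°.
Subsquare e=4, a=0: +4·0.0833333° lon, +0·0.0416667° lat → SW at lon -81.6667°, lat -23°.
Cell spans 0.0833333° lon × 0.0416667° lat.
south -23.0000, north -22.9583.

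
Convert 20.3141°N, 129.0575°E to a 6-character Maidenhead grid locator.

PL40mh

Add 180° to longitude and 90° to latitude: 309.0575, 110.3141.
Field (20°×10°, letters A–R): lon ⌊309.0575/20⌋ = 15 → P; lat ⌊110.3141/10⌋ = 11 → L.
Square (2°×1°, digits 0–9): lon ⌊9.0575/2⌋ = 4; lat ⌊0.3141/1⌋ = 0.
Subsquare (5′×2.5′, letters a–x): lon ⌊1.0575/0.0833333⌋ = 12 → m; lat ⌊0.3141/0.0416667⌋ = 7 → h.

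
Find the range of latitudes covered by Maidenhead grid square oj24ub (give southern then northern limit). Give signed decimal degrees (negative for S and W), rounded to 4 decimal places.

Field O=14, J=9: +14·20° lon, +9·10° lat → SW at lon 100°, lat 0°.
Square 2, 4: +2·2° lon, +4·1° lat → SW at lon 104°, lat 4°.
Subsquare u=20, b=1: +20·0.0833333° lon, +1·0.0416667° lat → SW at lon 105.667°, lat 4.04167°.
Cell spans 0.0833333° lon × 0.0416667° lat.
south 4.0417, north 4.0833.

4.0417, 4.0833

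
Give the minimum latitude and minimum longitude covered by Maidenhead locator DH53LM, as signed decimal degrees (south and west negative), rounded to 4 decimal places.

Field D=3, H=7: +3·20° lon, +7·10° lat → SW at lon -120°, lat -20°.
Square 5, 3: +5·2° lon, +3·1° lat → SW at lon -110°, lat -17°.
Subsquare l=11, m=12: +11·0.0833333° lon, +12·0.0416667° lat → SW at lon -109.083°, lat -16.5°.
latitude -16.5000, longitude -109.0833.

-16.5000, -109.0833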